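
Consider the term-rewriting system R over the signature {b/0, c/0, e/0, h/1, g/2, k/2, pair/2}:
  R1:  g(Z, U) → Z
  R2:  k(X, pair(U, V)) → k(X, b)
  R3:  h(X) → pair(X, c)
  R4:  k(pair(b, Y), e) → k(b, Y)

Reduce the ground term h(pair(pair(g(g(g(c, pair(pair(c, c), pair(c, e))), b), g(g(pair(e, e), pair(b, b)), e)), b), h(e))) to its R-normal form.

pair(pair(pair(c, b), pair(e, c)), c)

1. h(pair(pair(g(g(g(c, pair(pair(c, c), pair(c, e))), b), g(g(pair(e, e), pair(b, b)), e)), b), h(e)))  →  pair(pair(pair(g(g(g(c, pair(pair(c, c), pair(c, e))), b), g(g(pair(e, e), pair(b, b)), e)), b), h(e)), c)   [R3 at ε]
2. pair(pair(pair(g(g(g(c, pair(pair(c, c), pair(c, e))), b), g(g(pair(e, e), pair(b, b)), e)), b), h(e)), c)  →  pair(pair(pair(g(g(c, pair(pair(c, c), pair(c, e))), b), b), h(e)), c)   [R1 at 1.1.1]
3. pair(pair(pair(g(g(c, pair(pair(c, c), pair(c, e))), b), b), h(e)), c)  →  pair(pair(pair(g(c, pair(pair(c, c), pair(c, e))), b), h(e)), c)   [R1 at 1.1.1]
4. pair(pair(pair(g(c, pair(pair(c, c), pair(c, e))), b), h(e)), c)  →  pair(pair(pair(c, b), h(e)), c)   [R1 at 1.1.1]
5. pair(pair(pair(c, b), h(e)), c)  →  pair(pair(pair(c, b), pair(e, c)), c)   [R3 at 1.2]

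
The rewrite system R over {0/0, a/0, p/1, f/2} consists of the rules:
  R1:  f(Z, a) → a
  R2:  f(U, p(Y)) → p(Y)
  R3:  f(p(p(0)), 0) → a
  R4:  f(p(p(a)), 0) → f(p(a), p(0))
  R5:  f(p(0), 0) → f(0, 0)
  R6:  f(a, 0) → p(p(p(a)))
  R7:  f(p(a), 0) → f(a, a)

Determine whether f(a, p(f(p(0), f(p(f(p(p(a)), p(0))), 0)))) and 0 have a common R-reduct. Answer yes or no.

no — NF(t₁) = p(a), NF(t₂) = 0

Reduce t₁ = f(a, p(f(p(0), f(p(f(p(p(a)), p(0))), 0)))):
1. f(a, p(f(p(0), f(p(f(p(p(a)), p(0))), 0))))  →  p(f(p(0), f(p(f(p(p(a)), p(0))), 0)))   [R2 at ε]
2. p(f(p(0), f(p(f(p(p(a)), p(0))), 0)))  →  p(f(p(0), f(p(p(0)), 0)))   [R2 at 1.2.1.1]
3. p(f(p(0), f(p(p(0)), 0)))  →  p(f(p(0), a))   [R3 at 1.2]
4. p(f(p(0), a))  →  p(a)   [R1 at 1]

Reduce t₂ = 0:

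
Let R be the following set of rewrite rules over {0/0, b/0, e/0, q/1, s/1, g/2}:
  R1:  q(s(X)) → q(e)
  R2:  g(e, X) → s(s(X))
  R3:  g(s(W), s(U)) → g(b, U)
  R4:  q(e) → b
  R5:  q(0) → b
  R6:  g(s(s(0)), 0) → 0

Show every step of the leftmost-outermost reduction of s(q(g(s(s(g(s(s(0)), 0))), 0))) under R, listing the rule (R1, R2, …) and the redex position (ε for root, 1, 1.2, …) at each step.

s(b)

1. s(q(g(s(s(g(s(s(0)), 0))), 0)))  →  s(q(g(s(s(0)), 0)))   [R6 at 1.1.1.1.1]
2. s(q(g(s(s(0)), 0)))  →  s(q(0))   [R6 at 1.1]
3. s(q(0))  →  s(b)   [R5 at 1]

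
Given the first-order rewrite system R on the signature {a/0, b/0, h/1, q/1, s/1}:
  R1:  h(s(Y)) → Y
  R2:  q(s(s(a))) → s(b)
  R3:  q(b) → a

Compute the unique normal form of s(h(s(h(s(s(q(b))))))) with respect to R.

s(s(a))

1. s(h(s(h(s(s(q(b)))))))  →  s(h(s(s(q(b)))))   [R1 at 1]
2. s(h(s(s(q(b)))))  →  s(s(q(b)))   [R1 at 1]
3. s(s(q(b)))  →  s(s(a))   [R3 at 1.1]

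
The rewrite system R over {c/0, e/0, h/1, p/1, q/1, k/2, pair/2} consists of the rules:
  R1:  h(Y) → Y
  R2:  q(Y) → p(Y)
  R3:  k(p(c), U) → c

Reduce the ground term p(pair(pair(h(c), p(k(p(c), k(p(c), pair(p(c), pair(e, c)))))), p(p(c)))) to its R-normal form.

p(pair(pair(c, p(c)), p(p(c))))

1. p(pair(pair(h(c), p(k(p(c), k(p(c), pair(p(c), pair(e, c)))))), p(p(c))))  →  p(pair(pair(c, p(k(p(c), k(p(c), pair(p(c), pair(e, c)))))), p(p(c))))   [R1 at 1.1.1]
2. p(pair(pair(c, p(k(p(c), k(p(c), pair(p(c), pair(e, c)))))), p(p(c))))  →  p(pair(pair(c, p(c)), p(p(c))))   [R3 at 1.1.2.1]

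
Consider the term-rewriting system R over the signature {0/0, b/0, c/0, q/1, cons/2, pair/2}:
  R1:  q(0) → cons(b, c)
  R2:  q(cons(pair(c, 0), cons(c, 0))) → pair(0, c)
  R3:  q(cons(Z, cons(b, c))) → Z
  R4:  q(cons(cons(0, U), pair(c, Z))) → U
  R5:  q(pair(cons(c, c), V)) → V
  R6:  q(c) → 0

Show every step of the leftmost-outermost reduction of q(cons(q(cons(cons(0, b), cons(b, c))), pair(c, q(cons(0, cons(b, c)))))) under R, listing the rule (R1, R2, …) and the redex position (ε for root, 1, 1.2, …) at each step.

1. q(cons(q(cons(cons(0, b), cons(b, c))), pair(c, q(cons(0, cons(b, c))))))  →  q(cons(cons(0, b), pair(c, q(cons(0, cons(b, c))))))   [R3 at 1.1]
2. q(cons(cons(0, b), pair(c, q(cons(0, cons(b, c))))))  →  b   [R4 at ε]

b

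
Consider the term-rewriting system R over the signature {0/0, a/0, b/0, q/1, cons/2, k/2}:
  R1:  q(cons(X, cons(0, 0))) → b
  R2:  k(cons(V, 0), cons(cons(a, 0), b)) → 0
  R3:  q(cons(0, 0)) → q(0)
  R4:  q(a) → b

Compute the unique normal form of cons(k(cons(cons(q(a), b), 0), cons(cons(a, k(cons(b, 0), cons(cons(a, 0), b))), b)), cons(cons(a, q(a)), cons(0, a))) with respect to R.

cons(0, cons(cons(a, b), cons(0, a)))

1. cons(k(cons(cons(q(a), b), 0), cons(cons(a, k(cons(b, 0), cons(cons(a, 0), b))), b)), cons(cons(a, q(a)), cons(0, a)))  →  cons(k(cons(cons(b, b), 0), cons(cons(a, k(cons(b, 0), cons(cons(a, 0), b))), b)), cons(cons(a, q(a)), cons(0, a)))   [R4 at 1.1.1.1]
2. cons(k(cons(cons(b, b), 0), cons(cons(a, k(cons(b, 0), cons(cons(a, 0), b))), b)), cons(cons(a, q(a)), cons(0, a)))  →  cons(k(cons(cons(b, b), 0), cons(cons(a, 0), b)), cons(cons(a, q(a)), cons(0, a)))   [R2 at 1.2.1.2]
3. cons(k(cons(cons(b, b), 0), cons(cons(a, 0), b)), cons(cons(a, q(a)), cons(0, a)))  →  cons(0, cons(cons(a, q(a)), cons(0, a)))   [R2 at 1]
4. cons(0, cons(cons(a, q(a)), cons(0, a)))  →  cons(0, cons(cons(a, b), cons(0, a)))   [R4 at 2.1.2]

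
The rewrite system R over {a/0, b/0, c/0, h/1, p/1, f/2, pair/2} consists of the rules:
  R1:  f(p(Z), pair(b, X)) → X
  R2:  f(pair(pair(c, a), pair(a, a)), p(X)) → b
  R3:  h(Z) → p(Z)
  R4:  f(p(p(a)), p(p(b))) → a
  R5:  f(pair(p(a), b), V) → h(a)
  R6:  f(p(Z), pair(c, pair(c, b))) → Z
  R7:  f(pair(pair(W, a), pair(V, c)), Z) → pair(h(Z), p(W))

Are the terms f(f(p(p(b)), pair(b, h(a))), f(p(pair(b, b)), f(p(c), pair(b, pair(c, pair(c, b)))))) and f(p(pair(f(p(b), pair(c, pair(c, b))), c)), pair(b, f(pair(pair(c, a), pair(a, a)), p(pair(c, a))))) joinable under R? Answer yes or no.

Reduce t₁ = f(f(p(p(b)), pair(b, h(a))), f(p(pair(b, b)), f(p(c), pair(b, pair(c, pair(c, b)))))):
1. f(f(p(p(b)), pair(b, h(a))), f(p(pair(b, b)), f(p(c), pair(b, pair(c, pair(c, b))))))  →  f(h(a), f(p(pair(b, b)), f(p(c), pair(b, pair(c, pair(c, b))))))   [R1 at 1]
2. f(h(a), f(p(pair(b, b)), f(p(c), pair(b, pair(c, pair(c, b))))))  →  f(p(a), f(p(pair(b, b)), f(p(c), pair(b, pair(c, pair(c, b))))))   [R3 at 1]
3. f(p(a), f(p(pair(b, b)), f(p(c), pair(b, pair(c, pair(c, b))))))  →  f(p(a), f(p(pair(b, b)), pair(c, pair(c, b))))   [R1 at 2.2]
4. f(p(a), f(p(pair(b, b)), pair(c, pair(c, b))))  →  f(p(a), pair(b, b))   [R6 at 2]
5. f(p(a), pair(b, b))  →  b   [R1 at ε]

Reduce t₂ = f(p(pair(f(p(b), pair(c, pair(c, b))), c)), pair(b, f(pair(pair(c, a), pair(a, a)), p(pair(c, a))))):
1. f(p(pair(f(p(b), pair(c, pair(c, b))), c)), pair(b, f(pair(pair(c, a), pair(a, a)), p(pair(c, a)))))  →  f(pair(pair(c, a), pair(a, a)), p(pair(c, a)))   [R1 at ε]
2. f(pair(pair(c, a), pair(a, a)), p(pair(c, a)))  →  b   [R2 at ε]

yes — NF(t₁) = b, NF(t₂) = b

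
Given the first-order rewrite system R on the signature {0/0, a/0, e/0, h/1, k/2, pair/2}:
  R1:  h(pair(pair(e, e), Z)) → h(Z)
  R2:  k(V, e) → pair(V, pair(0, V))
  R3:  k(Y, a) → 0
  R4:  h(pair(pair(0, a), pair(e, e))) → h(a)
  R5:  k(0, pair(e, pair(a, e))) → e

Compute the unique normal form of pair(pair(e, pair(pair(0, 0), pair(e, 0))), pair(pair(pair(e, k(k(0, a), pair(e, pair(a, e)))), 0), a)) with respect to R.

1. pair(pair(e, pair(pair(0, 0), pair(e, 0))), pair(pair(pair(e, k(k(0, a), pair(e, pair(a, e)))), 0), a))  →  pair(pair(e, pair(pair(0, 0), pair(e, 0))), pair(pair(pair(e, k(0, pair(e, pair(a, e)))), 0), a))   [R3 at 2.1.1.2.1]
2. pair(pair(e, pair(pair(0, 0), pair(e, 0))), pair(pair(pair(e, k(0, pair(e, pair(a, e)))), 0), a))  →  pair(pair(e, pair(pair(0, 0), pair(e, 0))), pair(pair(pair(e, e), 0), a))   [R5 at 2.1.1.2]

pair(pair(e, pair(pair(0, 0), pair(e, 0))), pair(pair(pair(e, e), 0), a))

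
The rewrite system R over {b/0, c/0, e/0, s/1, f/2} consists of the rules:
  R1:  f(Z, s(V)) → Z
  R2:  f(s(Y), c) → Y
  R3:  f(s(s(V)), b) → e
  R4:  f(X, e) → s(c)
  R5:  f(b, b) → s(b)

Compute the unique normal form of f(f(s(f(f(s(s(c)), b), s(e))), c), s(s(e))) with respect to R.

e

1. f(f(s(f(f(s(s(c)), b), s(e))), c), s(s(e)))  →  f(s(f(f(s(s(c)), b), s(e))), c)   [R1 at ε]
2. f(s(f(f(s(s(c)), b), s(e))), c)  →  f(f(s(s(c)), b), s(e))   [R2 at ε]
3. f(f(s(s(c)), b), s(e))  →  f(s(s(c)), b)   [R1 at ε]
4. f(s(s(c)), b)  →  e   [R3 at ε]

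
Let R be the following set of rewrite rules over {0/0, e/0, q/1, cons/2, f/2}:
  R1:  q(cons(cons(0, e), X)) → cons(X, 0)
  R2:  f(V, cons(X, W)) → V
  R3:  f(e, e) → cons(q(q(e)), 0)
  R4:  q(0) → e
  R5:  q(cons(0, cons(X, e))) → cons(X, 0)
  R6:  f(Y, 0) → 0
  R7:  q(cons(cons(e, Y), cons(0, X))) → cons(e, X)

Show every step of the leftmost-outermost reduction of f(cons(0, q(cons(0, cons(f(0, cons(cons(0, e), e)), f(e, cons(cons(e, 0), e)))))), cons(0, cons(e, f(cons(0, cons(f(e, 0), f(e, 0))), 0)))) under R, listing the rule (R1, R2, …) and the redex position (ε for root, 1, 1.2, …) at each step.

1. f(cons(0, q(cons(0, cons(f(0, cons(cons(0, e), e)), f(e, cons(cons(e, 0), e)))))), cons(0, cons(e, f(cons(0, cons(f(e, 0), f(e, 0))), 0))))  →  cons(0, q(cons(0, cons(f(0, cons(cons(0, e), e)), f(e, cons(cons(e, 0), e))))))   [R2 at ε]
2. cons(0, q(cons(0, cons(f(0, cons(cons(0, e), e)), f(e, cons(cons(e, 0), e))))))  →  cons(0, q(cons(0, cons(0, f(e, cons(cons(e, 0), e))))))   [R2 at 2.1.2.1]
3. cons(0, q(cons(0, cons(0, f(e, cons(cons(e, 0), e))))))  →  cons(0, q(cons(0, cons(0, e))))   [R2 at 2.1.2.2]
4. cons(0, q(cons(0, cons(0, e))))  →  cons(0, cons(0, 0))   [R5 at 2]

cons(0, cons(0, 0))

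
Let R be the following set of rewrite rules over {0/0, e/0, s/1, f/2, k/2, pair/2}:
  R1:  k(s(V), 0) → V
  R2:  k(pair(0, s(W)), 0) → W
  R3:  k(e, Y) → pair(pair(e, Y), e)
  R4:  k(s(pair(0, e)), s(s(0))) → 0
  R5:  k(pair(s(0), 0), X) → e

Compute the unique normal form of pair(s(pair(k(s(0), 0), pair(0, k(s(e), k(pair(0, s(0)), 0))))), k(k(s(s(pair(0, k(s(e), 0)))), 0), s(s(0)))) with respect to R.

1. pair(s(pair(k(s(0), 0), pair(0, k(s(e), k(pair(0, s(0)), 0))))), k(k(s(s(pair(0, k(s(e), 0)))), 0), s(s(0))))  →  pair(s(pair(0, pair(0, k(s(e), k(pair(0, s(0)), 0))))), k(k(s(s(pair(0, k(s(e), 0)))), 0), s(s(0))))   [R1 at 1.1.1]
2. pair(s(pair(0, pair(0, k(s(e), k(pair(0, s(0)), 0))))), k(k(s(s(pair(0, k(s(e), 0)))), 0), s(s(0))))  →  pair(s(pair(0, pair(0, k(s(e), 0)))), k(k(s(s(pair(0, k(s(e), 0)))), 0), s(s(0))))   [R2 at 1.1.2.2.2]
3. pair(s(pair(0, pair(0, k(s(e), 0)))), k(k(s(s(pair(0, k(s(e), 0)))), 0), s(s(0))))  →  pair(s(pair(0, pair(0, e))), k(k(s(s(pair(0, k(s(e), 0)))), 0), s(s(0))))   [R1 at 1.1.2.2]
4. pair(s(pair(0, pair(0, e))), k(k(s(s(pair(0, k(s(e), 0)))), 0), s(s(0))))  →  pair(s(pair(0, pair(0, e))), k(s(pair(0, k(s(e), 0))), s(s(0))))   [R1 at 2.1]
5. pair(s(pair(0, pair(0, e))), k(s(pair(0, k(s(e), 0))), s(s(0))))  →  pair(s(pair(0, pair(0, e))), k(s(pair(0, e)), s(s(0))))   [R1 at 2.1.1.2]
6. pair(s(pair(0, pair(0, e))), k(s(pair(0, e)), s(s(0))))  →  pair(s(pair(0, pair(0, e))), 0)   [R4 at 2]

pair(s(pair(0, pair(0, e))), 0)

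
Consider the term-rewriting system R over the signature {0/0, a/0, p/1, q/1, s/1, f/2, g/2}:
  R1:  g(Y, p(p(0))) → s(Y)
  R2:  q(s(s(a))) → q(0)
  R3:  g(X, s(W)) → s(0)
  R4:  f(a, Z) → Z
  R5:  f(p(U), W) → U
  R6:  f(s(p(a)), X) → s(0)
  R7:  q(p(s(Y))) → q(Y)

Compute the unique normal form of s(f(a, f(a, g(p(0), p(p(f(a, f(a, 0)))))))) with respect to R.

1. s(f(a, f(a, g(p(0), p(p(f(a, f(a, 0))))))))  →  s(f(a, g(p(0), p(p(f(a, f(a, 0)))))))   [R4 at 1]
2. s(f(a, g(p(0), p(p(f(a, f(a, 0)))))))  →  s(g(p(0), p(p(f(a, f(a, 0))))))   [R4 at 1]
3. s(g(p(0), p(p(f(a, f(a, 0))))))  →  s(g(p(0), p(p(f(a, 0)))))   [R4 at 1.2.1.1]
4. s(g(p(0), p(p(f(a, 0)))))  →  s(g(p(0), p(p(0))))   [R4 at 1.2.1.1]
5. s(g(p(0), p(p(0))))  →  s(s(p(0)))   [R1 at 1]

s(s(p(0)))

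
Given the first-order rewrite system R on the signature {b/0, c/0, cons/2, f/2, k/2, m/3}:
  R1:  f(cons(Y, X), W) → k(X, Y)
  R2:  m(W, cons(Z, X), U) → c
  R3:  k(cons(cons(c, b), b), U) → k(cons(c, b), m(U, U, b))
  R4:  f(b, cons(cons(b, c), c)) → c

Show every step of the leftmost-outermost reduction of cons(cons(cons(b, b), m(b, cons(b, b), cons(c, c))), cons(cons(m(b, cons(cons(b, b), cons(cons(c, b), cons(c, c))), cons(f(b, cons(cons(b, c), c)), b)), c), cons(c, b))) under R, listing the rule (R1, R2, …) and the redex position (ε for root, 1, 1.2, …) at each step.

cons(cons(cons(b, b), c), cons(cons(c, c), cons(c, b)))

1. cons(cons(cons(b, b), m(b, cons(b, b), cons(c, c))), cons(cons(m(b, cons(cons(b, b), cons(cons(c, b), cons(c, c))), cons(f(b, cons(cons(b, c), c)), b)), c), cons(c, b)))  →  cons(cons(cons(b, b), c), cons(cons(m(b, cons(cons(b, b), cons(cons(c, b), cons(c, c))), cons(f(b, cons(cons(b, c), c)), b)), c), cons(c, b)))   [R2 at 1.2]
2. cons(cons(cons(b, b), c), cons(cons(m(b, cons(cons(b, b), cons(cons(c, b), cons(c, c))), cons(f(b, cons(cons(b, c), c)), b)), c), cons(c, b)))  →  cons(cons(cons(b, b), c), cons(cons(c, c), cons(c, b)))   [R2 at 2.1.1]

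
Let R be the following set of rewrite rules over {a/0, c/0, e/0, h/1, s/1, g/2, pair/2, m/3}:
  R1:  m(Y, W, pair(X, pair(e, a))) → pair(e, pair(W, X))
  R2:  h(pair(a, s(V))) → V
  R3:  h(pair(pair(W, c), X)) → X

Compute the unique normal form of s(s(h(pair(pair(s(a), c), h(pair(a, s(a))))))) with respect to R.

1. s(s(h(pair(pair(s(a), c), h(pair(a, s(a)))))))  →  s(s(h(pair(a, s(a)))))   [R3 at 1.1]
2. s(s(h(pair(a, s(a)))))  →  s(s(a))   [R2 at 1.1]

s(s(a))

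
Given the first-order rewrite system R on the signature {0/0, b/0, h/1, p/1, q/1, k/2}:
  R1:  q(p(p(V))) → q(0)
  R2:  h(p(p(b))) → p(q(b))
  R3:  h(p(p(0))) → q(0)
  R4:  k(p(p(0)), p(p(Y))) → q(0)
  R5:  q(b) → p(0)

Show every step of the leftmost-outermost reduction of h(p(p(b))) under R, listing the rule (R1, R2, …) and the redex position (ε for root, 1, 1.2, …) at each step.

p(p(0))

1. h(p(p(b)))  →  p(q(b))   [R2 at ε]
2. p(q(b))  →  p(p(0))   [R5 at 1]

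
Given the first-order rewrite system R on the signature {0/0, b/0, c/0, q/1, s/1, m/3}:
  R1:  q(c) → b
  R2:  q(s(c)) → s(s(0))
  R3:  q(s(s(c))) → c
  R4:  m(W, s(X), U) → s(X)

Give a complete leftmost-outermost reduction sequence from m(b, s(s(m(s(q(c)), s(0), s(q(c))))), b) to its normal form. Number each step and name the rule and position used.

s(s(s(0)))

1. m(b, s(s(m(s(q(c)), s(0), s(q(c))))), b)  →  s(s(m(s(q(c)), s(0), s(q(c)))))   [R4 at ε]
2. s(s(m(s(q(c)), s(0), s(q(c)))))  →  s(s(s(0)))   [R4 at 1.1]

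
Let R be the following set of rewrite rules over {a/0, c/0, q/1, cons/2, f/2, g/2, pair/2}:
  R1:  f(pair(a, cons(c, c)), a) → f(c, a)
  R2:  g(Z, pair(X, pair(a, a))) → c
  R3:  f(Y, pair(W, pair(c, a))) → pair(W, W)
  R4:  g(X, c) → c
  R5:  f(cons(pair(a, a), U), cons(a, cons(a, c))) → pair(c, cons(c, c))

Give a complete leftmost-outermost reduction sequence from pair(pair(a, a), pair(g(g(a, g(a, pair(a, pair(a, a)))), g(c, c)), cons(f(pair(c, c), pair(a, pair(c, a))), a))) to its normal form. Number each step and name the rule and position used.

1. pair(pair(a, a), pair(g(g(a, g(a, pair(a, pair(a, a)))), g(c, c)), cons(f(pair(c, c), pair(a, pair(c, a))), a)))  →  pair(pair(a, a), pair(g(g(a, c), g(c, c)), cons(f(pair(c, c), pair(a, pair(c, a))), a)))   [R2 at 2.1.1.2]
2. pair(pair(a, a), pair(g(g(a, c), g(c, c)), cons(f(pair(c, c), pair(a, pair(c, a))), a)))  →  pair(pair(a, a), pair(g(c, g(c, c)), cons(f(pair(c, c), pair(a, pair(c, a))), a)))   [R4 at 2.1.1]
3. pair(pair(a, a), pair(g(c, g(c, c)), cons(f(pair(c, c), pair(a, pair(c, a))), a)))  →  pair(pair(a, a), pair(g(c, c), cons(f(pair(c, c), pair(a, pair(c, a))), a)))   [R4 at 2.1.2]
4. pair(pair(a, a), pair(g(c, c), cons(f(pair(c, c), pair(a, pair(c, a))), a)))  →  pair(pair(a, a), pair(c, cons(f(pair(c, c), pair(a, pair(c, a))), a)))   [R4 at 2.1]
5. pair(pair(a, a), pair(c, cons(f(pair(c, c), pair(a, pair(c, a))), a)))  →  pair(pair(a, a), pair(c, cons(pair(a, a), a)))   [R3 at 2.2.1]

pair(pair(a, a), pair(c, cons(pair(a, a), a)))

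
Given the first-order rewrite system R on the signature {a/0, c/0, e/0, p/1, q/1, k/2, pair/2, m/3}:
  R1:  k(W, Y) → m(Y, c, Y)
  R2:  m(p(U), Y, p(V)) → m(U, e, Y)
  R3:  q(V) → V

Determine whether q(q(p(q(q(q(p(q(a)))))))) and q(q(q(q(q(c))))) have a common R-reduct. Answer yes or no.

Reduce t₁ = q(q(p(q(q(q(p(q(a)))))))):
1. q(q(p(q(q(q(p(q(a))))))))  →  q(p(q(q(q(p(q(a)))))))   [R3 at ε]
2. q(p(q(q(q(p(q(a)))))))  →  p(q(q(q(p(q(a))))))   [R3 at ε]
3. p(q(q(q(p(q(a))))))  →  p(q(q(p(q(a)))))   [R3 at 1]
4. p(q(q(p(q(a)))))  →  p(q(p(q(a))))   [R3 at 1]
5. p(q(p(q(a))))  →  p(p(q(a)))   [R3 at 1]
6. p(p(q(a)))  →  p(p(a))   [R3 at 1.1]

Reduce t₂ = q(q(q(q(q(c))))):
1. q(q(q(q(q(c)))))  →  q(q(q(q(c))))   [R3 at ε]
2. q(q(q(q(c))))  →  q(q(q(c)))   [R3 at ε]
3. q(q(q(c)))  →  q(q(c))   [R3 at ε]
4. q(q(c))  →  q(c)   [R3 at ε]
5. q(c)  →  c   [R3 at ε]

no — NF(t₁) = p(p(a)), NF(t₂) = c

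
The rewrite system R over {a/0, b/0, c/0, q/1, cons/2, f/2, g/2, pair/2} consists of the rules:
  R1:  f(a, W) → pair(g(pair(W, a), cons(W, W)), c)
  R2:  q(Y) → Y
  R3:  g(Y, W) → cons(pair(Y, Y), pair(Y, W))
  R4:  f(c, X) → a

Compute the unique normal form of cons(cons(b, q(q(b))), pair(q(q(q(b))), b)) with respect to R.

cons(cons(b, b), pair(b, b))

1. cons(cons(b, q(q(b))), pair(q(q(q(b))), b))  →  cons(cons(b, q(b)), pair(q(q(q(b))), b))   [R2 at 1.2]
2. cons(cons(b, q(b)), pair(q(q(q(b))), b))  →  cons(cons(b, b), pair(q(q(q(b))), b))   [R2 at 1.2]
3. cons(cons(b, b), pair(q(q(q(b))), b))  →  cons(cons(b, b), pair(q(q(b)), b))   [R2 at 2.1]
4. cons(cons(b, b), pair(q(q(b)), b))  →  cons(cons(b, b), pair(q(b), b))   [R2 at 2.1]
5. cons(cons(b, b), pair(q(b), b))  →  cons(cons(b, b), pair(b, b))   [R2 at 2.1]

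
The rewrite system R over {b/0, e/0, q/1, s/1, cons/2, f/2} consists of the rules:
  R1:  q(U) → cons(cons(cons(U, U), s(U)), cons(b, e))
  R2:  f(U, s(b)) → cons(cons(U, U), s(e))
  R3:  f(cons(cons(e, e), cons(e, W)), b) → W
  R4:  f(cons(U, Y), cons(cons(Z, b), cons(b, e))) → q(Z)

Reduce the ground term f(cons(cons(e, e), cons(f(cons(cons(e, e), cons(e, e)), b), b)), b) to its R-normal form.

1. f(cons(cons(e, e), cons(f(cons(cons(e, e), cons(e, e)), b), b)), b)  →  f(cons(cons(e, e), cons(e, b)), b)   [R3 at 1.2.1]
2. f(cons(cons(e, e), cons(e, b)), b)  →  b   [R3 at ε]

b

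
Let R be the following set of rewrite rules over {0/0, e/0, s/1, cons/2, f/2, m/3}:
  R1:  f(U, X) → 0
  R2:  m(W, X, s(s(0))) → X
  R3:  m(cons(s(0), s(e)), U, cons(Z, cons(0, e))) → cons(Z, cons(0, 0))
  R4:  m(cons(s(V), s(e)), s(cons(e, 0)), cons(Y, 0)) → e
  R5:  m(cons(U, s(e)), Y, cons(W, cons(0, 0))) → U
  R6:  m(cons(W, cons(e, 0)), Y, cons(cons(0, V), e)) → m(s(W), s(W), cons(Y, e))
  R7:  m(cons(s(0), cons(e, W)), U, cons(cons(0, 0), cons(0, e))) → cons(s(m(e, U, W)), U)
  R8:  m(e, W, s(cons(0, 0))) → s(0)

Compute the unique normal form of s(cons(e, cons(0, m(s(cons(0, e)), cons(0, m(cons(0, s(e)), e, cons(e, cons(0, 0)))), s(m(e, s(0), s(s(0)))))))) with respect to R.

1. s(cons(e, cons(0, m(s(cons(0, e)), cons(0, m(cons(0, s(e)), e, cons(e, cons(0, 0)))), s(m(e, s(0), s(s(0))))))))  →  s(cons(e, cons(0, m(s(cons(0, e)), cons(0, 0), s(m(e, s(0), s(s(0))))))))   [R5 at 1.2.2.2.2]
2. s(cons(e, cons(0, m(s(cons(0, e)), cons(0, 0), s(m(e, s(0), s(s(0))))))))  →  s(cons(e, cons(0, m(s(cons(0, e)), cons(0, 0), s(s(0))))))   [R2 at 1.2.2.3.1]
3. s(cons(e, cons(0, m(s(cons(0, e)), cons(0, 0), s(s(0))))))  →  s(cons(e, cons(0, cons(0, 0))))   [R2 at 1.2.2]

s(cons(e, cons(0, cons(0, 0))))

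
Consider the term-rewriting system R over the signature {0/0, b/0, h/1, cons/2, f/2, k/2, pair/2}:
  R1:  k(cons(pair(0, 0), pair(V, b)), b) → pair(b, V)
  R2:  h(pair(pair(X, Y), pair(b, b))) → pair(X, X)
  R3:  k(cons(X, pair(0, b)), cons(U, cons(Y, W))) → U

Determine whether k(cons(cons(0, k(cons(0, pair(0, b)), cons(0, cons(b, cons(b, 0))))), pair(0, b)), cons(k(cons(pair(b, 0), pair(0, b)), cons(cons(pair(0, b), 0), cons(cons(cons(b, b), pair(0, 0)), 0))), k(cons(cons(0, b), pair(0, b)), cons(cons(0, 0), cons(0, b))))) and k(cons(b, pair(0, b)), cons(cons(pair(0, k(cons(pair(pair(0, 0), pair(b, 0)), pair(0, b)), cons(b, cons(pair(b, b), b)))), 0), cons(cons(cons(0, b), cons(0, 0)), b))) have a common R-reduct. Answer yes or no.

Reduce t₁ = k(cons(cons(0, k(cons(0, pair(0, b)), cons(0, cons(b, cons(b, 0))))), pair(0, b)), cons(k(cons(pair(b, 0), pair(0, b)), cons(cons(pair(0, b), 0), cons(cons(cons(b, b), pair(0, 0)), 0))), k(cons(cons(0, b), pair(0, b)), cons(cons(0, 0), cons(0, b))))):
1. k(cons(cons(0, k(cons(0, pair(0, b)), cons(0, cons(b, cons(b, 0))))), pair(0, b)), cons(k(cons(pair(b, 0), pair(0, b)), cons(cons(pair(0, b), 0), cons(cons(cons(b, b), pair(0, 0)), 0))), k(cons(cons(0, b), pair(0, b)), cons(cons(0, 0), cons(0, b)))))  →  k(cons(cons(0, 0), pair(0, b)), cons(k(cons(pair(b, 0), pair(0, b)), cons(cons(pair(0, b), 0), cons(cons(cons(b, b), pair(0, 0)), 0))), k(cons(cons(0, b), pair(0, b)), cons(cons(0, 0), cons(0, b)))))   [R3 at 1.1.2]
2. k(cons(cons(0, 0), pair(0, b)), cons(k(cons(pair(b, 0), pair(0, b)), cons(cons(pair(0, b), 0), cons(cons(cons(b, b), pair(0, 0)), 0))), k(cons(cons(0, b), pair(0, b)), cons(cons(0, 0), cons(0, b)))))  →  k(cons(cons(0, 0), pair(0, b)), cons(cons(pair(0, b), 0), k(cons(cons(0, b), pair(0, b)), cons(cons(0, 0), cons(0, b)))))   [R3 at 2.1]
3. k(cons(cons(0, 0), pair(0, b)), cons(cons(pair(0, b), 0), k(cons(cons(0, b), pair(0, b)), cons(cons(0, 0), cons(0, b)))))  →  k(cons(cons(0, 0), pair(0, b)), cons(cons(pair(0, b), 0), cons(0, 0)))   [R3 at 2.2]
4. k(cons(cons(0, 0), pair(0, b)), cons(cons(pair(0, b), 0), cons(0, 0)))  →  cons(pair(0, b), 0)   [R3 at ε]

Reduce t₂ = k(cons(b, pair(0, b)), cons(cons(pair(0, k(cons(pair(pair(0, 0), pair(b, 0)), pair(0, b)), cons(b, cons(pair(b, b), b)))), 0), cons(cons(cons(0, b), cons(0, 0)), b))):
1. k(cons(b, pair(0, b)), cons(cons(pair(0, k(cons(pair(pair(0, 0), pair(b, 0)), pair(0, b)), cons(b, cons(pair(b, b), b)))), 0), cons(cons(cons(0, b), cons(0, 0)), b)))  →  cons(pair(0, k(cons(pair(pair(0, 0), pair(b, 0)), pair(0, b)), cons(b, cons(pair(b, b), b)))), 0)   [R3 at ε]
2. cons(pair(0, k(cons(pair(pair(0, 0), pair(b, 0)), pair(0, b)), cons(b, cons(pair(b, b), b)))), 0)  →  cons(pair(0, b), 0)   [R3 at 1.2]

yes — NF(t₁) = cons(pair(0, b), 0), NF(t₂) = cons(pair(0, b), 0)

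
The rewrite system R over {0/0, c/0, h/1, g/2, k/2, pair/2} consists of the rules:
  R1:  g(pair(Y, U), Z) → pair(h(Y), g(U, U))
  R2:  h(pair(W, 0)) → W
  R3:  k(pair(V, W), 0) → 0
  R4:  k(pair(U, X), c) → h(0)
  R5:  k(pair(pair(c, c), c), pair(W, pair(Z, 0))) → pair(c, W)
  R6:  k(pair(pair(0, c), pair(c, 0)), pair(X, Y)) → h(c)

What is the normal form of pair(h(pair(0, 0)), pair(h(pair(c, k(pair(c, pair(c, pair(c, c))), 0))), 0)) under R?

1. pair(h(pair(0, 0)), pair(h(pair(c, k(pair(c, pair(c, pair(c, c))), 0))), 0))  →  pair(0, pair(h(pair(c, k(pair(c, pair(c, pair(c, c))), 0))), 0))   [R2 at 1]
2. pair(0, pair(h(pair(c, k(pair(c, pair(c, pair(c, c))), 0))), 0))  →  pair(0, pair(h(pair(c, 0)), 0))   [R3 at 2.1.1.2]
3. pair(0, pair(h(pair(c, 0)), 0))  →  pair(0, pair(c, 0))   [R2 at 2.1]

pair(0, pair(c, 0))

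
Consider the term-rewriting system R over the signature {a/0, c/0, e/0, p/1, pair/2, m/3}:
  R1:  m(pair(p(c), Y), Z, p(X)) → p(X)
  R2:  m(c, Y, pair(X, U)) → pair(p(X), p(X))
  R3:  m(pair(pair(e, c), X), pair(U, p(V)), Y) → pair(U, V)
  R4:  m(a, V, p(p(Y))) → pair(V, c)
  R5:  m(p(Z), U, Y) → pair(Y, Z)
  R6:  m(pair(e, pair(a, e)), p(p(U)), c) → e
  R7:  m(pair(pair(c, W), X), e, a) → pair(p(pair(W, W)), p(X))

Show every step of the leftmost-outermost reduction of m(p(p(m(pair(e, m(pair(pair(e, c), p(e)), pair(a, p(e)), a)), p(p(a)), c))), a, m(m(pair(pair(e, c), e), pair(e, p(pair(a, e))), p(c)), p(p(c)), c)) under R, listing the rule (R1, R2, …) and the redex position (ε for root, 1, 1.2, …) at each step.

1. m(p(p(m(pair(e, m(pair(pair(e, c), p(e)), pair(a, p(e)), a)), p(p(a)), c))), a, m(m(pair(pair(e, c), e), pair(e, p(pair(a, e))), p(c)), p(p(c)), c))  →  pair(m(m(pair(pair(e, c), e), pair(e, p(pair(a, e))), p(c)), p(p(c)), c), p(m(pair(e, m(pair(pair(e, c), p(e)), pair(a, p(e)), a)), p(p(a)), c)))   [R5 at ε]
2. pair(m(m(pair(pair(e, c), e), pair(e, p(pair(a, e))), p(c)), p(p(c)), c), p(m(pair(e, m(pair(pair(e, c), p(e)), pair(a, p(e)), a)), p(p(a)), c)))  →  pair(m(pair(e, pair(a, e)), p(p(c)), c), p(m(pair(e, m(pair(pair(e, c), p(e)), pair(a, p(e)), a)), p(p(a)), c)))   [R3 at 1.1]
3. pair(m(pair(e, pair(a, e)), p(p(c)), c), p(m(pair(e, m(pair(pair(e, c), p(e)), pair(a, p(e)), a)), p(p(a)), c)))  →  pair(e, p(m(pair(e, m(pair(pair(e, c), p(e)), pair(a, p(e)), a)), p(p(a)), c)))   [R6 at 1]
4. pair(e, p(m(pair(e, m(pair(pair(e, c), p(e)), pair(a, p(e)), a)), p(p(a)), c)))  →  pair(e, p(m(pair(e, pair(a, e)), p(p(a)), c)))   [R3 at 2.1.1.2]
5. pair(e, p(m(pair(e, pair(a, e)), p(p(a)), c)))  →  pair(e, p(e))   [R6 at 2.1]

pair(e, p(e))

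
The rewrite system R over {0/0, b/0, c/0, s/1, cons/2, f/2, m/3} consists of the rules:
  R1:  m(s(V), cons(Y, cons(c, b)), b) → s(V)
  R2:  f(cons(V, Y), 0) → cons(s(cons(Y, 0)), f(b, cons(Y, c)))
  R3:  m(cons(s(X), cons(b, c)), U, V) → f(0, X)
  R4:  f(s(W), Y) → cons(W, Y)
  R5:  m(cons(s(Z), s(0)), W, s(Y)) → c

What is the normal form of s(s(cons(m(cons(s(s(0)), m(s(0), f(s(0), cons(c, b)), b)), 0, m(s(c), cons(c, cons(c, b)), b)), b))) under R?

1. s(s(cons(m(cons(s(s(0)), m(s(0), f(s(0), cons(c, b)), b)), 0, m(s(c), cons(c, cons(c, b)), b)), b)))  →  s(s(cons(m(cons(s(s(0)), m(s(0), cons(0, cons(c, b)), b)), 0, m(s(c), cons(c, cons(c, b)), b)), b)))   [R4 at 1.1.1.1.2.2]
2. s(s(cons(m(cons(s(s(0)), m(s(0), cons(0, cons(c, b)), b)), 0, m(s(c), cons(c, cons(c, b)), b)), b)))  →  s(s(cons(m(cons(s(s(0)), s(0)), 0, m(s(c), cons(c, cons(c, b)), b)), b)))   [R1 at 1.1.1.1.2]
3. s(s(cons(m(cons(s(s(0)), s(0)), 0, m(s(c), cons(c, cons(c, b)), b)), b)))  →  s(s(cons(m(cons(s(s(0)), s(0)), 0, s(c)), b)))   [R1 at 1.1.1.3]
4. s(s(cons(m(cons(s(s(0)), s(0)), 0, s(c)), b)))  →  s(s(cons(c, b)))   [R5 at 1.1.1]

s(s(cons(c, b)))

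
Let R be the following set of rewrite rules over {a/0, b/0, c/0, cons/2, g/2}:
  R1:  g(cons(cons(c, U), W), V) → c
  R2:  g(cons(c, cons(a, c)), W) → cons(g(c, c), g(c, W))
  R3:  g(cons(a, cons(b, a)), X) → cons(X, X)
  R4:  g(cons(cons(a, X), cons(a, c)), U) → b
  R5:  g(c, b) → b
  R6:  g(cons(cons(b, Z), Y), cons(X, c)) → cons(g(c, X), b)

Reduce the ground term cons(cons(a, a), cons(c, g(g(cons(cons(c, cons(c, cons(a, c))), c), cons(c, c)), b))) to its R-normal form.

1. cons(cons(a, a), cons(c, g(g(cons(cons(c, cons(c, cons(a, c))), c), cons(c, c)), b)))  →  cons(cons(a, a), cons(c, g(c, b)))   [R1 at 2.2.1]
2. cons(cons(a, a), cons(c, g(c, b)))  →  cons(cons(a, a), cons(c, b))   [R5 at 2.2]

cons(cons(a, a), cons(c, b))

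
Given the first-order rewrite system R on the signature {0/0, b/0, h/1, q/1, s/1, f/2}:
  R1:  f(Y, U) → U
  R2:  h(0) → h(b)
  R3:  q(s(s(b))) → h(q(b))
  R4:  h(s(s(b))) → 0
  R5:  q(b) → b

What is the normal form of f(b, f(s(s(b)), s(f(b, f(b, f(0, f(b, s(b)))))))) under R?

1. f(b, f(s(s(b)), s(f(b, f(b, f(0, f(b, s(b))))))))  →  f(s(s(b)), s(f(b, f(b, f(0, f(b, s(b)))))))   [R1 at ε]
2. f(s(s(b)), s(f(b, f(b, f(0, f(b, s(b)))))))  →  s(f(b, f(b, f(0, f(b, s(b))))))   [R1 at ε]
3. s(f(b, f(b, f(0, f(b, s(b))))))  →  s(f(b, f(0, f(b, s(b)))))   [R1 at 1]
4. s(f(b, f(0, f(b, s(b)))))  →  s(f(0, f(b, s(b))))   [R1 at 1]
5. s(f(0, f(b, s(b))))  →  s(f(b, s(b)))   [R1 at 1]
6. s(f(b, s(b)))  →  s(s(b))   [R1 at 1]

s(s(b))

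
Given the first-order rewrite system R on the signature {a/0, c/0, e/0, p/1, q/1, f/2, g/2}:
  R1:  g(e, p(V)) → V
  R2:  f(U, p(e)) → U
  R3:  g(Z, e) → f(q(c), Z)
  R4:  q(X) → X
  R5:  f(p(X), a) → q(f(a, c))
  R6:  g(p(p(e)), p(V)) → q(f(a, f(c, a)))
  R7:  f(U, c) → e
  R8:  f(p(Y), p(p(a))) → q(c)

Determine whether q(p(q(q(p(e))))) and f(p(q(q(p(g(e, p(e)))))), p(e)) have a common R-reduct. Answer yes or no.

Reduce t₁ = q(p(q(q(p(e))))):
1. q(p(q(q(p(e)))))  →  p(q(q(p(e))))   [R4 at ε]
2. p(q(q(p(e))))  →  p(q(p(e)))   [R4 at 1]
3. p(q(p(e)))  →  p(p(e))   [R4 at 1]

Reduce t₂ = f(p(q(q(p(g(e, p(e)))))), p(e)):
1. f(p(q(q(p(g(e, p(e)))))), p(e))  →  p(q(q(p(g(e, p(e))))))   [R2 at ε]
2. p(q(q(p(g(e, p(e))))))  →  p(q(p(g(e, p(e)))))   [R4 at 1]
3. p(q(p(g(e, p(e)))))  →  p(p(g(e, p(e))))   [R4 at 1]
4. p(p(g(e, p(e))))  →  p(p(e))   [R1 at 1.1]

yes — NF(t₁) = p(p(e)), NF(t₂) = p(p(e))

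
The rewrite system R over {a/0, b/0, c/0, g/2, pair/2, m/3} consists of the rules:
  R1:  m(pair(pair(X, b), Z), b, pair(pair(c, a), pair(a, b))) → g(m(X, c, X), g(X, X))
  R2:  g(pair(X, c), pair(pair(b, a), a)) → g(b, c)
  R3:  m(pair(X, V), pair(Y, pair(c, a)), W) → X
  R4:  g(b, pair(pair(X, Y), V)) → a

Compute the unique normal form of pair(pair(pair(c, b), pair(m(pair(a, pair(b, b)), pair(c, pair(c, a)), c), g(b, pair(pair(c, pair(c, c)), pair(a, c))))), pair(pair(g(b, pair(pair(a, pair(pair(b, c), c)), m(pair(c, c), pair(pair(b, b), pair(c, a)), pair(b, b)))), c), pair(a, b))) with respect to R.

1. pair(pair(pair(c, b), pair(m(pair(a, pair(b, b)), pair(c, pair(c, a)), c), g(b, pair(pair(c, pair(c, c)), pair(a, c))))), pair(pair(g(b, pair(pair(a, pair(pair(b, c), c)), m(pair(c, c), pair(pair(b, b), pair(c, a)), pair(b, b)))), c), pair(a, b)))  →  pair(pair(pair(c, b), pair(a, g(b, pair(pair(c, pair(c, c)), pair(a, c))))), pair(pair(g(b, pair(pair(a, pair(pair(b, c), c)), m(pair(c, c), pair(pair(b, b), pair(c, a)), pair(b, b)))), c), pair(a, b)))   [R3 at 1.2.1]
2. pair(pair(pair(c, b), pair(a, g(b, pair(pair(c, pair(c, c)), pair(a, c))))), pair(pair(g(b, pair(pair(a, pair(pair(b, c), c)), m(pair(c, c), pair(pair(b, b), pair(c, a)), pair(b, b)))), c), pair(a, b)))  →  pair(pair(pair(c, b), pair(a, a)), pair(pair(g(b, pair(pair(a, pair(pair(b, c), c)), m(pair(c, c), pair(pair(b, b), pair(c, a)), pair(b, b)))), c), pair(a, b)))   [R4 at 1.2.2]
3. pair(pair(pair(c, b), pair(a, a)), pair(pair(g(b, pair(pair(a, pair(pair(b, c), c)), m(pair(c, c), pair(pair(b, b), pair(c, a)), pair(b, b)))), c), pair(a, b)))  →  pair(pair(pair(c, b), pair(a, a)), pair(pair(a, c), pair(a, b)))   [R4 at 2.1.1]

pair(pair(pair(c, b), pair(a, a)), pair(pair(a, c), pair(a, b)))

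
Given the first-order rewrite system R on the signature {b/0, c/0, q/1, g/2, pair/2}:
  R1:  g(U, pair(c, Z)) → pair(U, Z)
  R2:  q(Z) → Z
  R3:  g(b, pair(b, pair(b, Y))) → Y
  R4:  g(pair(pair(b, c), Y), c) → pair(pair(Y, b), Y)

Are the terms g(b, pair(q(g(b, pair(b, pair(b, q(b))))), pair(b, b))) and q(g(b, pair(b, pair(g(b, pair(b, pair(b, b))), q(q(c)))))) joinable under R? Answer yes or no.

no — NF(t₁) = b, NF(t₂) = c

Reduce t₁ = g(b, pair(q(g(b, pair(b, pair(b, q(b))))), pair(b, b))):
1. g(b, pair(q(g(b, pair(b, pair(b, q(b))))), pair(b, b)))  →  g(b, pair(g(b, pair(b, pair(b, q(b)))), pair(b, b)))   [R2 at 2.1]
2. g(b, pair(g(b, pair(b, pair(b, q(b)))), pair(b, b)))  →  g(b, pair(q(b), pair(b, b)))   [R3 at 2.1]
3. g(b, pair(q(b), pair(b, b)))  →  g(b, pair(b, pair(b, b)))   [R2 at 2.1]
4. g(b, pair(b, pair(b, b)))  →  b   [R3 at ε]

Reduce t₂ = q(g(b, pair(b, pair(g(b, pair(b, pair(b, b))), q(q(c)))))):
1. q(g(b, pair(b, pair(g(b, pair(b, pair(b, b))), q(q(c))))))  →  g(b, pair(b, pair(g(b, pair(b, pair(b, b))), q(q(c)))))   [R2 at ε]
2. g(b, pair(b, pair(g(b, pair(b, pair(b, b))), q(q(c)))))  →  g(b, pair(b, pair(b, q(q(c)))))   [R3 at 2.2.1]
3. g(b, pair(b, pair(b, q(q(c)))))  →  q(q(c))   [R3 at ε]
4. q(q(c))  →  q(c)   [R2 at ε]
5. q(c)  →  c   [R2 at ε]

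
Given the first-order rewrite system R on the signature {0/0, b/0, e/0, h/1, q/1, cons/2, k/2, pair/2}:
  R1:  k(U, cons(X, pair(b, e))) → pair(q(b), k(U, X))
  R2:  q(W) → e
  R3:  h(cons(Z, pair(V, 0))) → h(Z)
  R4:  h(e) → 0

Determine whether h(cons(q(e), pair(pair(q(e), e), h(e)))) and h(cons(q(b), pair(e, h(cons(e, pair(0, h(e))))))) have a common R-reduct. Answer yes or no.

Reduce t₁ = h(cons(q(e), pair(pair(q(e), e), h(e)))):
1. h(cons(q(e), pair(pair(q(e), e), h(e))))  →  h(cons(e, pair(pair(q(e), e), h(e))))   [R2 at 1.1]
2. h(cons(e, pair(pair(q(e), e), h(e))))  →  h(cons(e, pair(pair(e, e), h(e))))   [R2 at 1.2.1.1]
3. h(cons(e, pair(pair(e, e), h(e))))  →  h(cons(e, pair(pair(e, e), 0)))   [R4 at 1.2.2]
4. h(cons(e, pair(pair(e, e), 0)))  →  h(e)   [R3 at ε]
5. h(e)  →  0   [R4 at ε]

Reduce t₂ = h(cons(q(b), pair(e, h(cons(e, pair(0, h(e))))))):
1. h(cons(q(b), pair(e, h(cons(e, pair(0, h(e)))))))  →  h(cons(e, pair(e, h(cons(e, pair(0, h(e)))))))   [R2 at 1.1]
2. h(cons(e, pair(e, h(cons(e, pair(0, h(e)))))))  →  h(cons(e, pair(e, h(cons(e, pair(0, 0))))))   [R4 at 1.2.2.1.2.2]
3. h(cons(e, pair(e, h(cons(e, pair(0, 0))))))  →  h(cons(e, pair(e, h(e))))   [R3 at 1.2.2]
4. h(cons(e, pair(e, h(e))))  →  h(cons(e, pair(e, 0)))   [R4 at 1.2.2]
5. h(cons(e, pair(e, 0)))  →  h(e)   [R3 at ε]
6. h(e)  →  0   [R4 at ε]

yes — NF(t₁) = 0, NF(t₂) = 0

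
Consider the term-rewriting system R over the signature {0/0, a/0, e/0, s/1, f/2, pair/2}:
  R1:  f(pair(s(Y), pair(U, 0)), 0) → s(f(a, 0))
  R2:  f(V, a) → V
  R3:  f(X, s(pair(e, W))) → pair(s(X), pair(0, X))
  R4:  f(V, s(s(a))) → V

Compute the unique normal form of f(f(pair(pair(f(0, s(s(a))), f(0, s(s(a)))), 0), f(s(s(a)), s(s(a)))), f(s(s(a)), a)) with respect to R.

1. f(f(pair(pair(f(0, s(s(a))), f(0, s(s(a)))), 0), f(s(s(a)), s(s(a)))), f(s(s(a)), a))  →  f(f(pair(pair(0, f(0, s(s(a)))), 0), f(s(s(a)), s(s(a)))), f(s(s(a)), a))   [R4 at 1.1.1.1]
2. f(f(pair(pair(0, f(0, s(s(a)))), 0), f(s(s(a)), s(s(a)))), f(s(s(a)), a))  →  f(f(pair(pair(0, 0), 0), f(s(s(a)), s(s(a)))), f(s(s(a)), a))   [R4 at 1.1.1.2]
3. f(f(pair(pair(0, 0), 0), f(s(s(a)), s(s(a)))), f(s(s(a)), a))  →  f(f(pair(pair(0, 0), 0), s(s(a))), f(s(s(a)), a))   [R4 at 1.2]
4. f(f(pair(pair(0, 0), 0), s(s(a))), f(s(s(a)), a))  →  f(pair(pair(0, 0), 0), f(s(s(a)), a))   [R4 at 1]
5. f(pair(pair(0, 0), 0), f(s(s(a)), a))  →  f(pair(pair(0, 0), 0), s(s(a)))   [R2 at 2]
6. f(pair(pair(0, 0), 0), s(s(a)))  →  pair(pair(0, 0), 0)   [R4 at ε]

pair(pair(0, 0), 0)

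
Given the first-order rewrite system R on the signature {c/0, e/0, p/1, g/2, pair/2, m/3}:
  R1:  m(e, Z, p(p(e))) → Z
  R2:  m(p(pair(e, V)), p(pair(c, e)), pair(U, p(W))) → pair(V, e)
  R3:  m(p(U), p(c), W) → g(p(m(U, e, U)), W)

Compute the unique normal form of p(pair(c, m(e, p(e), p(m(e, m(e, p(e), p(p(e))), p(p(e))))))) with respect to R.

1. p(pair(c, m(e, p(e), p(m(e, m(e, p(e), p(p(e))), p(p(e)))))))  →  p(pair(c, m(e, p(e), p(m(e, p(e), p(p(e)))))))   [R1 at 1.2.3.1]
2. p(pair(c, m(e, p(e), p(m(e, p(e), p(p(e)))))))  →  p(pair(c, m(e, p(e), p(p(e)))))   [R1 at 1.2.3.1]
3. p(pair(c, m(e, p(e), p(p(e)))))  →  p(pair(c, p(e)))   [R1 at 1.2]

p(pair(c, p(e)))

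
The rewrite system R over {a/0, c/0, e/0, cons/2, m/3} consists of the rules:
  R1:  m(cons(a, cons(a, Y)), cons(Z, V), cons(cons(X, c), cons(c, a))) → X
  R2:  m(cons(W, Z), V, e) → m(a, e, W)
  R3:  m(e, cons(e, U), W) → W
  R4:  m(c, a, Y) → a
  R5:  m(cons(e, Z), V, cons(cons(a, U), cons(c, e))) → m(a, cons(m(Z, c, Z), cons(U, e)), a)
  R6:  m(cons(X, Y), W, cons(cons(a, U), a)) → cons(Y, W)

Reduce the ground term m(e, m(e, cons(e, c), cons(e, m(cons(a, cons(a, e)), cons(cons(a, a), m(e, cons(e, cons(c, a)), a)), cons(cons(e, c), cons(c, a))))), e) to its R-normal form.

e

1. m(e, m(e, cons(e, c), cons(e, m(cons(a, cons(a, e)), cons(cons(a, a), m(e, cons(e, cons(c, a)), a)), cons(cons(e, c), cons(c, a))))), e)  →  m(e, cons(e, m(cons(a, cons(a, e)), cons(cons(a, a), m(e, cons(e, cons(c, a)), a)), cons(cons(e, c), cons(c, a)))), e)   [R3 at 2]
2. m(e, cons(e, m(cons(a, cons(a, e)), cons(cons(a, a), m(e, cons(e, cons(c, a)), a)), cons(cons(e, c), cons(c, a)))), e)  →  e   [R3 at ε]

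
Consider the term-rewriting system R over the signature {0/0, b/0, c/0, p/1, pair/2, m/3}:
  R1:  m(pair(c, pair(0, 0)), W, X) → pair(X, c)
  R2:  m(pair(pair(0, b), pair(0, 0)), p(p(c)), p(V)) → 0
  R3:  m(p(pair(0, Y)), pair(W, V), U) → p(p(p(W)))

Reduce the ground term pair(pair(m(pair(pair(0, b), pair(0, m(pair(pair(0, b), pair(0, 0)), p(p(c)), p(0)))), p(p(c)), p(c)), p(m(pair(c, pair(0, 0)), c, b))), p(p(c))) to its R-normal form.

pair(pair(0, p(pair(b, c))), p(p(c)))

1. pair(pair(m(pair(pair(0, b), pair(0, m(pair(pair(0, b), pair(0, 0)), p(p(c)), p(0)))), p(p(c)), p(c)), p(m(pair(c, pair(0, 0)), c, b))), p(p(c)))  →  pair(pair(m(pair(pair(0, b), pair(0, 0)), p(p(c)), p(c)), p(m(pair(c, pair(0, 0)), c, b))), p(p(c)))   [R2 at 1.1.1.2.2]
2. pair(pair(m(pair(pair(0, b), pair(0, 0)), p(p(c)), p(c)), p(m(pair(c, pair(0, 0)), c, b))), p(p(c)))  →  pair(pair(0, p(m(pair(c, pair(0, 0)), c, b))), p(p(c)))   [R2 at 1.1]
3. pair(pair(0, p(m(pair(c, pair(0, 0)), c, b))), p(p(c)))  →  pair(pair(0, p(pair(b, c))), p(p(c)))   [R1 at 1.2.1]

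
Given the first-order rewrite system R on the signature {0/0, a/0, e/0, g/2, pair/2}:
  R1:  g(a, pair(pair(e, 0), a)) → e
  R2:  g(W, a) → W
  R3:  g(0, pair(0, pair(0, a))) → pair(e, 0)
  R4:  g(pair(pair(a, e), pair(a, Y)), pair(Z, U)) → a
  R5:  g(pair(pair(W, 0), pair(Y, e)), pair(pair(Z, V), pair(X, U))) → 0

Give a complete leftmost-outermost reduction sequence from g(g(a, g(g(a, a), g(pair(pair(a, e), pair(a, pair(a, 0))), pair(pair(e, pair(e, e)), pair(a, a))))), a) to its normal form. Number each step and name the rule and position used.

1. g(g(a, g(g(a, a), g(pair(pair(a, e), pair(a, pair(a, 0))), pair(pair(e, pair(e, e)), pair(a, a))))), a)  →  g(a, g(g(a, a), g(pair(pair(a, e), pair(a, pair(a, 0))), pair(pair(e, pair(e, e)), pair(a, a)))))   [R2 at ε]
2. g(a, g(g(a, a), g(pair(pair(a, e), pair(a, pair(a, 0))), pair(pair(e, pair(e, e)), pair(a, a)))))  →  g(a, g(a, g(pair(pair(a, e), pair(a, pair(a, 0))), pair(pair(e, pair(e, e)), pair(a, a)))))   [R2 at 2.1]
3. g(a, g(a, g(pair(pair(a, e), pair(a, pair(a, 0))), pair(pair(e, pair(e, e)), pair(a, a)))))  →  g(a, g(a, a))   [R4 at 2.2]
4. g(a, g(a, a))  →  g(a, a)   [R2 at 2]
5. g(a, a)  →  a   [R2 at ε]

a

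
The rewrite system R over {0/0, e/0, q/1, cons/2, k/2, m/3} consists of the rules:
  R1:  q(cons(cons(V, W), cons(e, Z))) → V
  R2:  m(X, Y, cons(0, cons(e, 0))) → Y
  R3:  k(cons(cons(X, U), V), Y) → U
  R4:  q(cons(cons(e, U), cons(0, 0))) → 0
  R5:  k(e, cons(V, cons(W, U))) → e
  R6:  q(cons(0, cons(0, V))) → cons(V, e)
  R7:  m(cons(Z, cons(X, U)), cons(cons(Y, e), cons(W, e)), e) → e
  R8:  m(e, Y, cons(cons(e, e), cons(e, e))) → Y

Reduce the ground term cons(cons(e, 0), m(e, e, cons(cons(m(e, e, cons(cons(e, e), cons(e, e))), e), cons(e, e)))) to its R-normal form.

1. cons(cons(e, 0), m(e, e, cons(cons(m(e, e, cons(cons(e, e), cons(e, e))), e), cons(e, e))))  →  cons(cons(e, 0), m(e, e, cons(cons(e, e), cons(e, e))))   [R8 at 2.3.1.1]
2. cons(cons(e, 0), m(e, e, cons(cons(e, e), cons(e, e))))  →  cons(cons(e, 0), e)   [R8 at 2]

cons(cons(e, 0), e)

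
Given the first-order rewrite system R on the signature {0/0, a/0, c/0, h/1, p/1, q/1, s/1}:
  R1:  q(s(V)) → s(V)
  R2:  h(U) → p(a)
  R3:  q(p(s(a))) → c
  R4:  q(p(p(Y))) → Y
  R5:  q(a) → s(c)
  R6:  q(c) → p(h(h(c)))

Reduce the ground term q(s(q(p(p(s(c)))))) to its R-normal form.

1. q(s(q(p(p(s(c))))))  →  s(q(p(p(s(c)))))   [R1 at ε]
2. s(q(p(p(s(c)))))  →  s(s(c))   [R4 at 1]

s(s(c))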